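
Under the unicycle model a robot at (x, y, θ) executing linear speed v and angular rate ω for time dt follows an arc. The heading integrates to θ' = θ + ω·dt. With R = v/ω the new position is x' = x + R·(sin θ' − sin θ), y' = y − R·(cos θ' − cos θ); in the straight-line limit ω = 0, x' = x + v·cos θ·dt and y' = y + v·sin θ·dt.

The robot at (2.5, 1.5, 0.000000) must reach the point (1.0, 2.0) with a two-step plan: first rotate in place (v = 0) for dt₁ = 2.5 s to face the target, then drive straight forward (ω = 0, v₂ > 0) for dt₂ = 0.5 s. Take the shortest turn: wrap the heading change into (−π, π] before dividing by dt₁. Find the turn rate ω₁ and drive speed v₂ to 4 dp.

heading to target = atan2(2−1.5, 1−2.5) = 2.8198
Δθ = wrap(2.8198 − 0.0000) = 2.8198; ω₁ = Δθ/dt₁ = 1.1279
distance = √((1−2.5)² + (2−1.5)²) = 1.5811; v₂ = distance/dt₂ = 3.1623

ω₁ = 1.1279, v₂ = 3.1623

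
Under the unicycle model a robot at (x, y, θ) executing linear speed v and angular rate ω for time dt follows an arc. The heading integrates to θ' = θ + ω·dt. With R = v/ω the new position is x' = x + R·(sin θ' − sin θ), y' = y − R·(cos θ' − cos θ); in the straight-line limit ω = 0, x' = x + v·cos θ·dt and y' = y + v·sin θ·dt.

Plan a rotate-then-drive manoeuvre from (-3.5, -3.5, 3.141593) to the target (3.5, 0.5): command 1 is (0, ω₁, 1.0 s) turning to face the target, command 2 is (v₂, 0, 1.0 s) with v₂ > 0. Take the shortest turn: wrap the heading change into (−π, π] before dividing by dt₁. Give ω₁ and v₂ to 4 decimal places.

heading to target = atan2(0.5−-3.5, 3.5−-3.5) = 0.5191
Δθ = wrap(0.5191 − 3.1416) = -2.6224; ω₁ = Δθ/dt₁ = -2.6224
distance = √((3.5−-3.5)² + (0.5−-3.5)²) = 8.0623; v₂ = distance/dt₂ = 8.0623

ω₁ = -2.6224, v₂ = 8.0623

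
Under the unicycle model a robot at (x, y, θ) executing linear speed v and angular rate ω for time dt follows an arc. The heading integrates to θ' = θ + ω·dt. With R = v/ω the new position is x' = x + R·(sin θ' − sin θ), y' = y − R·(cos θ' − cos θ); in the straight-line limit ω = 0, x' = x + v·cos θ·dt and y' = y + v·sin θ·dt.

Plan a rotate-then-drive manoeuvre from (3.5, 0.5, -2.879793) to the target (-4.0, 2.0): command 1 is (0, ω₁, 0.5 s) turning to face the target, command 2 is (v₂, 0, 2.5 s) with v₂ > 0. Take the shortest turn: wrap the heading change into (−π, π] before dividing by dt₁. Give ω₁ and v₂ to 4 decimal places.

ω₁ = -0.9184, v₂ = 3.0594

heading to target = atan2(2−0.5, -4−3.5) = 2.9442
Δθ = wrap(2.9442 − -2.8798) = -0.4592; ω₁ = Δθ/dt₁ = -0.9184
distance = √((-4−3.5)² + (2−0.5)²) = 7.6485; v₂ = distance/dt₂ = 3.0594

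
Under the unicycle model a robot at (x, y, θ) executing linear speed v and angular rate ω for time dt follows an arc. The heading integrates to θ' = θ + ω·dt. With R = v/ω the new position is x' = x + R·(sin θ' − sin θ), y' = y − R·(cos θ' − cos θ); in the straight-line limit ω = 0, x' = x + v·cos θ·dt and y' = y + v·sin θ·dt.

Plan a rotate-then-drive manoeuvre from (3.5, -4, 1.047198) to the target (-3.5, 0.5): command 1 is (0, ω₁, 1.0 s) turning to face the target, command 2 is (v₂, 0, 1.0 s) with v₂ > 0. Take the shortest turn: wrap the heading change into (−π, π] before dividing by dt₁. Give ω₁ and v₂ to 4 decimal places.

heading to target = atan2(0.5−-4, -3.5−3.5) = 2.5703
Δθ = wrap(2.5703 − 1.0472) = 1.5231; ω₁ = Δθ/dt₁ = 1.5231
distance = √((-3.5−3.5)² + (0.5−-4)²) = 8.3217; v₂ = distance/dt₂ = 8.3217

ω₁ = 1.5231, v₂ = 8.3217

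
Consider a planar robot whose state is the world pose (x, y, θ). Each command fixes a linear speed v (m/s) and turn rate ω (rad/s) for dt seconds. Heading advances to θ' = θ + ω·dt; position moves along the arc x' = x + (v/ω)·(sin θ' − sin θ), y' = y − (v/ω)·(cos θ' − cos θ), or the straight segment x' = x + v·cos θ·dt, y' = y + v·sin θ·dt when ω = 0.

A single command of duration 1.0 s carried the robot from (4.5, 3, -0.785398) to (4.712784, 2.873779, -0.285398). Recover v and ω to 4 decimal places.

v = 0.2500, ω = 0.5000

Δθ = -0.285398 − -0.785398 = 0.500000
ω = Δθ/dt = 0.500000/1.0 = 0.5000
R = Δx/(sin θ' − sin θ) = 0.5000
v = R·ω = 0.5000·0.5000 = 0.2500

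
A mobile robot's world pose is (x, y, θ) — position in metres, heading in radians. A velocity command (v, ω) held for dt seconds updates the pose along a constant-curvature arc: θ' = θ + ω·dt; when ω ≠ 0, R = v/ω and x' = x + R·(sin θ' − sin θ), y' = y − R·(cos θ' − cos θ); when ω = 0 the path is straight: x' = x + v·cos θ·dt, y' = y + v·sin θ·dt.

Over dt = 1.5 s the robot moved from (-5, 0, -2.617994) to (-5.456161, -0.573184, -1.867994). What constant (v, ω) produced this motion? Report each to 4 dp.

v = 0.5000, ω = 0.5000

Δθ = -1.867994 − -2.617994 = 0.750000
ω = Δθ/dt = 0.750000/1.5 = 0.5000
R = −Δy/(cos θ' − cos θ) = 1.0000
v = R·ω = 1.0000·0.5000 = 0.5000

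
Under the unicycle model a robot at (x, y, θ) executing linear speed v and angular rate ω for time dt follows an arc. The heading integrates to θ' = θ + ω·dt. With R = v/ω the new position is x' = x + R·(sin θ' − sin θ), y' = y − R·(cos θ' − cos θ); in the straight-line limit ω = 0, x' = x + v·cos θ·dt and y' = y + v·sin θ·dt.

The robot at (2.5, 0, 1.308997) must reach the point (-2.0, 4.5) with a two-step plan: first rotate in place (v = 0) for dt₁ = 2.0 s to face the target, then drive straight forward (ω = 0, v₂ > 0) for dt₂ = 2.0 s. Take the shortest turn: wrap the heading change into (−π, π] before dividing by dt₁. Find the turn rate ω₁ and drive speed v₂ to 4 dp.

ω₁ = 0.5236, v₂ = 3.1820

heading to target = atan2(4.5−0, -2−2.5) = 2.3562
Δθ = wrap(2.3562 − 1.3090) = 1.0472; ω₁ = Δθ/dt₁ = 0.5236
distance = √((-2−2.5)² + (4.5−0)²) = 6.3640; v₂ = distance/dt₂ = 3.1820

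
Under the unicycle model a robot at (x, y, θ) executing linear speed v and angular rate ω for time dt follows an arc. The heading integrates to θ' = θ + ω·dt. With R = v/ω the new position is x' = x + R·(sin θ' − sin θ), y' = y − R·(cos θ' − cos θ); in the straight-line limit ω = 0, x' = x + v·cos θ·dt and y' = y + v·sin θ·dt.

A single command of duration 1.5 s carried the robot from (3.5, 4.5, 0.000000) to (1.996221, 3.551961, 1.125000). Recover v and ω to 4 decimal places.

Δθ = 1.125000 − 0.000000 = 1.125000
ω = Δθ/dt = 1.125000/1.5 = 0.7500
R = Δx/(sin θ' − sin θ) = -1.6667
v = R·ω = -1.6667·0.7500 = -1.2500

v = -1.2500, ω = 0.7500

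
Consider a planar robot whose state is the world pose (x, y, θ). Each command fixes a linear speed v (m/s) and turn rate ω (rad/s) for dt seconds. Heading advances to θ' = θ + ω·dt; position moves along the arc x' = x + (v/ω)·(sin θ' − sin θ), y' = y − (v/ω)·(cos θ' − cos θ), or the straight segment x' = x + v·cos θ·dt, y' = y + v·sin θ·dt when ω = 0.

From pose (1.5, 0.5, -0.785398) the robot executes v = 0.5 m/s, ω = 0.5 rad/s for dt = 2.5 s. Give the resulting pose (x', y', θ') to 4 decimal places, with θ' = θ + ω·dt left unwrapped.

(2.6552, 0.3131, 0.4646)

θ' = -0.7854 + 0.5·2.5 = 0.4646
R = v/ω = 0.5/0.5 = 1.0000
x' = 1.5 + 1.0000·(sin 0.4646 − sin -0.7854) = 2.6552
y' = 0.5 − 1.0000·(cos 0.4646 − cos -0.7854) = 0.3131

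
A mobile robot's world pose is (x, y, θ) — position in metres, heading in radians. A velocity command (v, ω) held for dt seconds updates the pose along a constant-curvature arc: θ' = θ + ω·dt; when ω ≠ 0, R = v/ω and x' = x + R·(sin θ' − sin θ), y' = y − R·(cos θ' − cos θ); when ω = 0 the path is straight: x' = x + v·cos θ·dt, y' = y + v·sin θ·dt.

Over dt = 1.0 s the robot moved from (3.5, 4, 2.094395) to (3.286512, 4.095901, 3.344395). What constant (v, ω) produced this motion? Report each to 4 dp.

v = 0.2500, ω = 1.2500

Δθ = 3.344395 − 2.094395 = 1.250000
ω = Δθ/dt = 1.250000/1.0 = 1.2500
R = Δx/(sin θ' − sin θ) = 0.2000
v = R·ω = 0.2000·1.2500 = 0.2500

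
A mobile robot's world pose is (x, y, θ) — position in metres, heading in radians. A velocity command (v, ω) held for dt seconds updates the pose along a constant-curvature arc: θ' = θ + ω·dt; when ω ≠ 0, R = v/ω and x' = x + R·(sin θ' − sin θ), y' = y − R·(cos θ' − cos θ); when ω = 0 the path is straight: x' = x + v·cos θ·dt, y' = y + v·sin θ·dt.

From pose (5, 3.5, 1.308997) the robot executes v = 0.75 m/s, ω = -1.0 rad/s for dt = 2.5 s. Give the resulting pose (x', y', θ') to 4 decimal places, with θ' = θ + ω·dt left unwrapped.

θ' = 1.3090 + -1.0·2.5 = -1.1910
R = v/ω = 0.75/-1.0 = -0.7500
x' = 5 + -0.7500·(sin -1.1910 − sin 1.3090) = 6.4210
y' = 3.5 − -0.7500·(cos -1.1910 − cos 1.3090) = 3.5839

(6.4210, 3.5839, -1.1910)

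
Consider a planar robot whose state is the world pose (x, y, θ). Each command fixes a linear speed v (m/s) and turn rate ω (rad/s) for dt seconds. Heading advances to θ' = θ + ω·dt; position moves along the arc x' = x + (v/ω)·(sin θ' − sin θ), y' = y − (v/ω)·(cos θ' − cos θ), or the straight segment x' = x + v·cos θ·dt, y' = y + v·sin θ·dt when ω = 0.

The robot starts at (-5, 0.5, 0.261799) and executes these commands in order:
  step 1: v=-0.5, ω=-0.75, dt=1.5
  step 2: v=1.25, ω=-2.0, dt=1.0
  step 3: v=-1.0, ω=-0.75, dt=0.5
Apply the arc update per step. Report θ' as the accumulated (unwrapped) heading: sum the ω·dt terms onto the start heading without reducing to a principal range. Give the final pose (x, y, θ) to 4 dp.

step 1: θ'=-0.8632 (R=0.6667) → pose (-5.6792, 0.7106, -0.8632)
step 2: θ'=-2.8632 (R=-0.6250) → pose (-5.9824, -0.2966, -2.8632)
step 3: θ'=-3.2382 (R=1.3333) → pose (-5.4873, -0.2515, -3.2382)

(-5.4873, -0.2515, -3.2382)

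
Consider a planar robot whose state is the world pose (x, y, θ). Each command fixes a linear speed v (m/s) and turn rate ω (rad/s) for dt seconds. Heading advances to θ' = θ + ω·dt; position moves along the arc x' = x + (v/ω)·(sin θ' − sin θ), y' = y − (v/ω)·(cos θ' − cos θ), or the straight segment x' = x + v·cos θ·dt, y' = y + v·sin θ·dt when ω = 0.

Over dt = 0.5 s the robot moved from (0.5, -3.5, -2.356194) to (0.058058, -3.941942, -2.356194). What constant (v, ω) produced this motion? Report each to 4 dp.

Δθ = -2.356194 − -2.356194 = 0.000000
ω = Δθ/dt = 0.000000/0.5 = 0.0000
ω = 0 → v = (Δx·cos θ + Δy·sin θ)/dt = 1.2500

v = 1.2500, ω = 0.0000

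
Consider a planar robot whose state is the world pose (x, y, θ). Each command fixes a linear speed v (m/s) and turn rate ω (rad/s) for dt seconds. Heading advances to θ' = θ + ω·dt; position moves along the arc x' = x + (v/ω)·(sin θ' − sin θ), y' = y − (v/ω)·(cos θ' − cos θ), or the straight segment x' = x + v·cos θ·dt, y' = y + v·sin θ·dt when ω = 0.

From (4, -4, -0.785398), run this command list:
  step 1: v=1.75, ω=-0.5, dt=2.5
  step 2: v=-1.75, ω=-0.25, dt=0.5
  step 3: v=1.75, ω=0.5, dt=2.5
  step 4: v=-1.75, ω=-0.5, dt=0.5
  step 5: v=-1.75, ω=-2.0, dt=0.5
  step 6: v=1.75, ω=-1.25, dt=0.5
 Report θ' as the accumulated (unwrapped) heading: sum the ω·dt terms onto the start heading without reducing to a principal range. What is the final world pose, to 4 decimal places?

step 1: θ'=-2.0354 (R=-3.5000) → pose (4.6541, -8.0431, -2.0354)
step 2: θ'=-2.1604 (R=7.0000) → pose (5.0940, -7.2874, -2.1604)
step 3: θ'=-0.9104 (R=3.5000) → pose (5.2389, -11.3805, -0.9104)
step 4: θ'=-1.1604 (R=3.5000) → pose (4.7937, -10.6299, -1.1604)
step 5: θ'=-2.1604 (R=0.8750) → pose (4.8688, -9.7943, -2.1604)
step 6: θ'=-2.7854 (R=-1.4000) → pose (4.1933, -10.3279, -2.7854)

(4.1933, -10.3279, -2.7854)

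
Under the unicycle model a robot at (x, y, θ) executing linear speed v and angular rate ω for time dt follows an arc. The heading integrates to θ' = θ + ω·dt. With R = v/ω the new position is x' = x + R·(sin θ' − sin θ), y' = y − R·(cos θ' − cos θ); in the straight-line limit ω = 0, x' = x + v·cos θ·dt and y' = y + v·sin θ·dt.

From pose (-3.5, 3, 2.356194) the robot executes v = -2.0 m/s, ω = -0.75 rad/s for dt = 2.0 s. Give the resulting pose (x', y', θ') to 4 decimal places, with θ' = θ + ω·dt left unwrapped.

θ' = 2.3562 + -0.75·2.0 = 0.8562
R = v/ω = -2.0/-0.75 = 2.6667
x' = -3.5 + 2.6667·(sin 0.8562 − sin 2.3562) = -3.3713
y' = 3 − 2.6667·(cos 0.8562 − cos 2.3562) = -0.6331

(-3.3713, -0.6331, 0.8562)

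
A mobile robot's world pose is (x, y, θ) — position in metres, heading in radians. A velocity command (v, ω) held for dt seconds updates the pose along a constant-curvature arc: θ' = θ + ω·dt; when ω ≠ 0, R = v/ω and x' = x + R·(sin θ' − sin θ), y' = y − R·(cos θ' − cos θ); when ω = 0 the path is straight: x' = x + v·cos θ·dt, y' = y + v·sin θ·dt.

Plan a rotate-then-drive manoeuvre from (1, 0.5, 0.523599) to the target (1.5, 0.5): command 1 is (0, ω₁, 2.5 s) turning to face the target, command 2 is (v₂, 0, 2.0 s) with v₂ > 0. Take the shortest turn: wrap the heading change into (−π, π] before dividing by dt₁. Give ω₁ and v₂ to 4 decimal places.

ω₁ = -0.2094, v₂ = 0.2500

heading to target = atan2(0.5−0.5, 1.5−1) = 0.0000
Δθ = wrap(0.0000 − 0.5236) = -0.5236; ω₁ = Δθ/dt₁ = -0.2094
distance = √((1.5−1)² + (0.5−0.5)²) = 0.5000; v₂ = distance/dt₂ = 0.2500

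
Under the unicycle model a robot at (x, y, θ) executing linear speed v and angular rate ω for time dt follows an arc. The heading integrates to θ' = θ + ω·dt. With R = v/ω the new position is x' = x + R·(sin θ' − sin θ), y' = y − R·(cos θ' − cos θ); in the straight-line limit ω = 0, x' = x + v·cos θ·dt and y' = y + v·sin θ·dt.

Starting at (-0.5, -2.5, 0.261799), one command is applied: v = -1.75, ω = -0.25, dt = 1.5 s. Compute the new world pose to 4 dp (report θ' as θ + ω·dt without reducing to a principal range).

(-3.1024, -2.6937, -0.1132)

θ' = 0.2618 + -0.25·1.5 = -0.1132
R = v/ω = -1.75/-0.25 = 7.0000
x' = -0.5 + 7.0000·(sin -0.1132 − sin 0.2618) = -3.1024
y' = -2.5 − 7.0000·(cos -0.1132 − cos 0.2618) = -2.6937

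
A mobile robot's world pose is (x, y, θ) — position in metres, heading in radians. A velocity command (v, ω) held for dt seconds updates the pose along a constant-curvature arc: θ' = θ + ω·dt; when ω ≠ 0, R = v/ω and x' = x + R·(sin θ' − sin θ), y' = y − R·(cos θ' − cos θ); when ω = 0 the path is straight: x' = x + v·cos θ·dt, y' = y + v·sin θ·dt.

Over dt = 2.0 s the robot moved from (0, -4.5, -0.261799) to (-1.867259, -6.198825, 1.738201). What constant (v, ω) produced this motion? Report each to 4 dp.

v = -1.5000, ω = 1.0000

Δθ = 1.738201 − -0.261799 = 2.000000
ω = Δθ/dt = 2.000000/2.0 = 1.0000
R = Δx/(sin θ' − sin θ) = -1.5000
v = R·ω = -1.5000·1.0000 = -1.5000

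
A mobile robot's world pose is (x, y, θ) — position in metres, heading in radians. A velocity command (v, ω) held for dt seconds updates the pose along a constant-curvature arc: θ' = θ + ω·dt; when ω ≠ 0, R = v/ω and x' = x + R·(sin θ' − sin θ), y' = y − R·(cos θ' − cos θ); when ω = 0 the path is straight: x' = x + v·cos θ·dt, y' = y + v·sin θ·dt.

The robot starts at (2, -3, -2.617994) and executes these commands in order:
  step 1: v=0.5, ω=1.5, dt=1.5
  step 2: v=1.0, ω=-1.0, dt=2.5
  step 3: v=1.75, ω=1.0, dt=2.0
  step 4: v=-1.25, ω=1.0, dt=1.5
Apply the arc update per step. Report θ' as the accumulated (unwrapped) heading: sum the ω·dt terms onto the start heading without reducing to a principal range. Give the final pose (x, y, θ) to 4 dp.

(-0.5975, -8.1110, 0.6320)

step 1: θ'=-0.3680 (R=0.3333) → pose (2.0468, -3.5997, -0.3680)
step 2: θ'=-2.8680 (R=-1.0000) → pose (1.9572, -5.4955, -2.8680)
step 3: θ'=-0.8680 (R=1.7500) → pose (1.0947, -8.3116, -0.8680)
step 4: θ'=0.6320 (R=-1.2500) → pose (-0.5975, -8.1110, 0.6320)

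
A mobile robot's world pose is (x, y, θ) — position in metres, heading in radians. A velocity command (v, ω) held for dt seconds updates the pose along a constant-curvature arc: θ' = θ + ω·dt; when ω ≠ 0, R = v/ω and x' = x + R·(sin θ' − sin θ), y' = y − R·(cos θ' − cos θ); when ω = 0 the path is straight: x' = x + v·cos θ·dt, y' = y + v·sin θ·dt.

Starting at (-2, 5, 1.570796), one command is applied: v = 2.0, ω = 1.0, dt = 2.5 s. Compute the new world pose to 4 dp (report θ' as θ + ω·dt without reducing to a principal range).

(-5.6023, 6.1969, 4.0708)

θ' = 1.5708 + 1.0·2.5 = 4.0708
R = v/ω = 2.0/1.0 = 2.0000
x' = -2 + 2.0000·(sin 4.0708 − sin 1.5708) = -5.6023
y' = 5 − 2.0000·(cos 4.0708 − cos 1.5708) = 6.1969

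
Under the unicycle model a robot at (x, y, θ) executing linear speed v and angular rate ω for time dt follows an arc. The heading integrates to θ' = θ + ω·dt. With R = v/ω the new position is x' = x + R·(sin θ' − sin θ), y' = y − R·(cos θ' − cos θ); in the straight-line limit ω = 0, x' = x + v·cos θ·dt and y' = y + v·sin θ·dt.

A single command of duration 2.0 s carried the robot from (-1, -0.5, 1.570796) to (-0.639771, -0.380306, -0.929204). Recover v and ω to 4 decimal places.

Δθ = -0.929204 − 1.570796 = -2.500000
ω = Δθ/dt = -2.500000/2.0 = -1.2500
R = Δx/(sin θ' − sin θ) = -0.2000
v = R·ω = -0.2000·-1.2500 = 0.2500

v = 0.2500, ω = -1.2500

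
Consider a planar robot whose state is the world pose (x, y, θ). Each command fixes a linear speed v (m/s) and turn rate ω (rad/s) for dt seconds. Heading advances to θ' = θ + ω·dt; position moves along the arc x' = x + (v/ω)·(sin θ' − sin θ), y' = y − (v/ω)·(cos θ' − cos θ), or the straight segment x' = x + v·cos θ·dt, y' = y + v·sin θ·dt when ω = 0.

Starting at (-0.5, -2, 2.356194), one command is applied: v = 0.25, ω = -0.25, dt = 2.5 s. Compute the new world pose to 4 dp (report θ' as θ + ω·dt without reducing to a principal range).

θ' = 2.3562 + -0.25·2.5 = 1.7312
R = v/ω = 0.25/-0.25 = -1.0000
x' = -0.5 + -1.0000·(sin 1.7312 − sin 2.3562) = -0.7801
y' = -2 − -1.0000·(cos 1.7312 − cos 2.3562) = -1.4526

(-0.7801, -1.4526, 1.7312)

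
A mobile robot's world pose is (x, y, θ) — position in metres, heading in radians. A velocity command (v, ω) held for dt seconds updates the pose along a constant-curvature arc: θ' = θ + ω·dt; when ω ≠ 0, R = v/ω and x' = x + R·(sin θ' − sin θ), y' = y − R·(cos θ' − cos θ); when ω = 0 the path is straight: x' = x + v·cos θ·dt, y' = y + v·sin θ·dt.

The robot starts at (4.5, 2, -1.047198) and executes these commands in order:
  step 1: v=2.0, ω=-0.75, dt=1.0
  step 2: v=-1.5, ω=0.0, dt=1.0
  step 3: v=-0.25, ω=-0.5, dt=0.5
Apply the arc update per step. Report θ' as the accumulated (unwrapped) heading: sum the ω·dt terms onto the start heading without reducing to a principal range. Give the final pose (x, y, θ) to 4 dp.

step 1: θ'=-1.7972 (R=-2.6667) → pose (4.7892, 0.0681, -1.7972)
step 2: θ'=-1.7972 (straight) → pose (5.1259, 1.5298, -1.7972)
step 3: θ'=-2.0472 (R=0.5000) → pose (5.1688, 1.6469, -2.0472)

(5.1688, 1.6469, -2.0472)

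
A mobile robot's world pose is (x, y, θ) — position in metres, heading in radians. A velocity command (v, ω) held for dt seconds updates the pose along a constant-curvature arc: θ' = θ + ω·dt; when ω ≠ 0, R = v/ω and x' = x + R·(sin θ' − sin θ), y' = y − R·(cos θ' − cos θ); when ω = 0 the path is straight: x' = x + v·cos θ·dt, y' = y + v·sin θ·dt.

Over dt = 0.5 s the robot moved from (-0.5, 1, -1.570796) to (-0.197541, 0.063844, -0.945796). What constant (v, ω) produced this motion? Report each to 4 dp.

Δθ = -0.945796 − -1.570796 = 0.625000
ω = Δθ/dt = 0.625000/0.5 = 1.2500
R = −Δy/(cos θ' − cos θ) = 1.6000
v = R·ω = 1.6000·1.2500 = 2.0000

v = 2.0000, ω = 1.2500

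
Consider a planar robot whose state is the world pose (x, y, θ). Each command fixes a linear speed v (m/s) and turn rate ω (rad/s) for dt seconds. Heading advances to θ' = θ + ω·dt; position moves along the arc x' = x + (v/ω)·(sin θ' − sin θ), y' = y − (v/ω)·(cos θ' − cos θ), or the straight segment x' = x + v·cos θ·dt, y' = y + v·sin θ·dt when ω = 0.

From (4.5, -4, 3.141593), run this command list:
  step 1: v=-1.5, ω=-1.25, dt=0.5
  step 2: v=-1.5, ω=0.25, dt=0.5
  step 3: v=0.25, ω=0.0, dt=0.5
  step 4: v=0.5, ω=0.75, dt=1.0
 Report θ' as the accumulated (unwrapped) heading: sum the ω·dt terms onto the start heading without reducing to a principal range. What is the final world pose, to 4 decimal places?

(5.2419, -4.5057, 3.3916)

step 1: θ'=2.5166 (R=1.2000) → pose (5.2021, -4.2268, 2.5166)
step 2: θ'=2.6416 (R=-6.0000) → pose (5.8361, -4.6266, 2.6416)
step 3: θ'=2.6416 (straight) → pose (5.7264, -4.5666, 2.6416)
step 4: θ'=3.3916 (R=0.6667) → pose (5.2419, -4.5057, 3.3916)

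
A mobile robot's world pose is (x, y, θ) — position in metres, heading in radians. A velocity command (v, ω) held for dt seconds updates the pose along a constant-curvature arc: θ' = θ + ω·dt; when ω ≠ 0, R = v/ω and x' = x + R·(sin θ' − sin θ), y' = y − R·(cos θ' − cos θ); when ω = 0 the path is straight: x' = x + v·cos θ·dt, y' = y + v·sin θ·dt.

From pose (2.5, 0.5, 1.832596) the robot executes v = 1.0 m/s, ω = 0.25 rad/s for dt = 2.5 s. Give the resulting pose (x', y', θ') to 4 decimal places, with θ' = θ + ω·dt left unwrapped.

(1.1639, 2.5649, 2.4576)

θ' = 1.8326 + 0.25·2.5 = 2.4576
R = v/ω = 1.0/0.25 = 4.0000
x' = 2.5 + 4.0000·(sin 2.4576 − sin 1.8326) = 1.1639
y' = 0.5 − 4.0000·(cos 2.4576 − cos 1.8326) = 2.5649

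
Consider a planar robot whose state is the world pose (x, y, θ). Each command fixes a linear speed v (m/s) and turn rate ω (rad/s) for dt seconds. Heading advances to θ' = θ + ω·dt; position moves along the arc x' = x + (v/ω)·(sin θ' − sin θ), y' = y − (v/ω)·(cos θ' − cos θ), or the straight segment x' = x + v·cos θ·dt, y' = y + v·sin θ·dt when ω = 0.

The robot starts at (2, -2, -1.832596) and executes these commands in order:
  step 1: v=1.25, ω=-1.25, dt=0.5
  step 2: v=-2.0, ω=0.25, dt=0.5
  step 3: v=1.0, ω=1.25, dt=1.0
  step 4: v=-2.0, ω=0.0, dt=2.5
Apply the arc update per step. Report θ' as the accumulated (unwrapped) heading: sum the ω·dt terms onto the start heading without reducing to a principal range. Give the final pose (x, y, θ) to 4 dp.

step 1: θ'=-2.4576 (R=-1.0000) → pose (1.6660, -2.5162, -2.4576)
step 2: θ'=-2.3326 (R=-8.0000) → pose (2.3996, -1.8376, -2.3326)
step 3: θ'=-1.0826 (R=0.8000) → pose (2.2719, -2.7650, -1.0826)
step 4: θ'=-1.0826 (straight) → pose (-0.0733, 1.6509, -1.0826)

(-0.0733, 1.6509, -1.0826)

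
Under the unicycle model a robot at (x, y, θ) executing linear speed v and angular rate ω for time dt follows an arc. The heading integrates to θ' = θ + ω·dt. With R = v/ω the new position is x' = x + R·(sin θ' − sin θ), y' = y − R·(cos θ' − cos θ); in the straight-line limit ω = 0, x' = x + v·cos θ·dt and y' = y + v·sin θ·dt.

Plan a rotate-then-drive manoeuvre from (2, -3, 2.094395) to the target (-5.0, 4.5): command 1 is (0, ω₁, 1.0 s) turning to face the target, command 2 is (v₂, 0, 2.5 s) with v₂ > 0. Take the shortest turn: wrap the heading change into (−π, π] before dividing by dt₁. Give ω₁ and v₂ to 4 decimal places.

ω₁ = 0.2273, v₂ = 4.1037

heading to target = atan2(4.5−-3, -5−2) = 2.3217
Δθ = wrap(2.3217 − 2.0944) = 0.2273; ω₁ = Δθ/dt₁ = 0.2273
distance = √((-5−2)² + (4.5−-3)²) = 10.2591; v₂ = distance/dt₂ = 4.1037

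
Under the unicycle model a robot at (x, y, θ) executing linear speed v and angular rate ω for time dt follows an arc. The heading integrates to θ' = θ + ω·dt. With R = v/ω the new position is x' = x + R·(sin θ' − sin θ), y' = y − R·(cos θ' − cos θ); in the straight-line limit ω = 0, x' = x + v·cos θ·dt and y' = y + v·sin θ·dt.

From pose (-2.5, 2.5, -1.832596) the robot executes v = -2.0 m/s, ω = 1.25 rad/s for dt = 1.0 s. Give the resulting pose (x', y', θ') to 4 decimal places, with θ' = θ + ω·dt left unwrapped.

(-3.1652, 4.2502, -0.5826)

θ' = -1.8326 + 1.25·1.0 = -0.5826
R = v/ω = -2.0/1.25 = -1.6000
x' = -2.5 + -1.6000·(sin -0.5826 − sin -1.8326) = -3.1652
y' = 2.5 − -1.6000·(cos -0.5826 − cos -1.8326) = 4.2502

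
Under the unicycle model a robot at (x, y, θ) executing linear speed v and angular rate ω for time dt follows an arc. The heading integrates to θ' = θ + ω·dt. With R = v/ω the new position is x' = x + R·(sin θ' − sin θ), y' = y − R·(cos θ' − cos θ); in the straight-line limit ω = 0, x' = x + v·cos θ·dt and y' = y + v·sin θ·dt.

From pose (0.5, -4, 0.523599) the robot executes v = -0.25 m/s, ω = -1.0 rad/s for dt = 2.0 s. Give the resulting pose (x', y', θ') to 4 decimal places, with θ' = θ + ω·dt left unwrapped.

θ' = 0.5236 + -1.0·2.0 = -1.4764
R = v/ω = -0.25/-1.0 = 0.2500
x' = 0.5 + 0.2500·(sin -1.4764 − sin 0.5236) = 0.1261
y' = -4 − 0.2500·(cos -1.4764 − cos 0.5236) = -3.8071

(0.1261, -3.8071, -1.4764)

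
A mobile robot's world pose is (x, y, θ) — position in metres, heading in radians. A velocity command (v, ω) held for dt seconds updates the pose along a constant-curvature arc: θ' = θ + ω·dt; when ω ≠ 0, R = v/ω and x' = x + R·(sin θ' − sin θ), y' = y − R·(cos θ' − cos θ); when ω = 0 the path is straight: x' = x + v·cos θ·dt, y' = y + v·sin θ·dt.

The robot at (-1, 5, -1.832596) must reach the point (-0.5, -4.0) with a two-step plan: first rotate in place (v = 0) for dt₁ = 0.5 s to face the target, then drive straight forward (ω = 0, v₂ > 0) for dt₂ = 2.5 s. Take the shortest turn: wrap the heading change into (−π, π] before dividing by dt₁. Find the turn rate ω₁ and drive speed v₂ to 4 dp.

heading to target = atan2(-4−5, -0.5−-1) = -1.5153
Δθ = wrap(-1.5153 − -1.8326) = 0.3173; ω₁ = Δθ/dt₁ = 0.6346
distance = √((-0.5−-1)² + (-4−5)²) = 9.0139; v₂ = distance/dt₂ = 3.6056

ω₁ = 0.6346, v₂ = 3.6056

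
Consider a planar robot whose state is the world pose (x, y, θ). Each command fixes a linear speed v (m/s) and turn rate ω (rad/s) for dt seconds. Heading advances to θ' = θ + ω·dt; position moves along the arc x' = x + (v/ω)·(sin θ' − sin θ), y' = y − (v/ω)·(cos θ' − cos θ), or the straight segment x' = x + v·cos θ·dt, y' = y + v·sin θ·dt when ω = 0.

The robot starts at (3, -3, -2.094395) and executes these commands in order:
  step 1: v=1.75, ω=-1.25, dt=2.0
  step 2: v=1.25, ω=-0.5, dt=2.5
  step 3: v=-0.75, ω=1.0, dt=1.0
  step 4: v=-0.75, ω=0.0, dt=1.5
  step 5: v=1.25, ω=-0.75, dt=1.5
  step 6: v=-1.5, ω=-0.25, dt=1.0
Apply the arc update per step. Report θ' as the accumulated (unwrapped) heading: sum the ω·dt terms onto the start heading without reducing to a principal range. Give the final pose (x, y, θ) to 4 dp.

(0.9131, -0.5176, -6.2194)

step 1: θ'=-4.5944 (R=-1.4000) → pose (0.3973, -2.4648, -4.5944)
step 2: θ'=-5.8444 (R=-2.5000) → pose (1.8178, 0.0927, -5.8444)
step 3: θ'=-4.8444 (R=-0.7500) → pose (1.3930, -0.4876, -4.8444)
step 4: θ'=-4.8444 (straight) → pose (1.2449, -1.6028, -4.8444)
step 5: θ'=-5.9694 (R=-1.6667) → pose (2.3826, -0.2369, -5.9694)
step 6: θ'=-6.2194 (R=6.0000) → pose (0.9131, -0.5176, -6.2194)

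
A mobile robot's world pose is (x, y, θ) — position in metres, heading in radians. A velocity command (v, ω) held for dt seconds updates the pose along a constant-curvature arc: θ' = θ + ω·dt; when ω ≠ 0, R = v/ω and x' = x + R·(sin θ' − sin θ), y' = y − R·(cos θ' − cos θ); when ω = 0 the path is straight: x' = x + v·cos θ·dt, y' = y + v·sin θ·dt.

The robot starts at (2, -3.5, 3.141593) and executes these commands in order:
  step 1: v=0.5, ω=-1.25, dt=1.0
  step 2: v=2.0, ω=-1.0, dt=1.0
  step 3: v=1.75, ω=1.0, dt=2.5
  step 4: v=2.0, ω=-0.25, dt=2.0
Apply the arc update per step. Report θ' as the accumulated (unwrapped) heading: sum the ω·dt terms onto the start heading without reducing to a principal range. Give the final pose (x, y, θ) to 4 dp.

(-3.7908, 1.4558, 2.8916)

step 1: θ'=1.8916 (R=-0.4000) → pose (1.6204, -3.2261, 1.8916)
step 2: θ'=0.8916 (R=-2.0000) → pose (1.9622, -1.3391, 0.8916)
step 3: θ'=3.3916 (R=1.7500) → pose (0.1676, 1.4558, 3.3916)
step 4: θ'=2.8916 (R=-8.0000) → pose (-3.7908, 1.4558, 2.8916)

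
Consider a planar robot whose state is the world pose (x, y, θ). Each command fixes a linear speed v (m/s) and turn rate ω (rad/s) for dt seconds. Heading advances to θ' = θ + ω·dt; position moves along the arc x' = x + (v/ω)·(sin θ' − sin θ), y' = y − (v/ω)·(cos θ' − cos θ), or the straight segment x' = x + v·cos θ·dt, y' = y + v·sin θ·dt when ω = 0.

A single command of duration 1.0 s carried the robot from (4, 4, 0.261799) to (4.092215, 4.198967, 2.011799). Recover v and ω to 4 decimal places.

Δθ = 2.011799 − 0.261799 = 1.750000
ω = Δθ/dt = 1.750000/1.0 = 1.7500
R = −Δy/(cos θ' − cos θ) = 0.1429
v = R·ω = 0.1429·1.7500 = 0.2500

v = 0.2500, ω = 1.7500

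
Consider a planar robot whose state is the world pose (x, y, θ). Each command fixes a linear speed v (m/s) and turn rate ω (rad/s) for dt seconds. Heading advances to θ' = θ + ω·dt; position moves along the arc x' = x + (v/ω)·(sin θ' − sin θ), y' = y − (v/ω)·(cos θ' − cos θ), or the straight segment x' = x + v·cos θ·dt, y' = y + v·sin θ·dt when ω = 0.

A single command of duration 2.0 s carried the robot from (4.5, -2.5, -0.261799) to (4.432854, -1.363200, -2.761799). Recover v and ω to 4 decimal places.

Δθ = -2.761799 − -0.261799 = -2.500000
ω = Δθ/dt = -2.500000/2.0 = -1.2500
R = −Δy/(cos θ' − cos θ) = 0.6000
v = R·ω = 0.6000·-1.2500 = -0.7500

v = -0.7500, ω = -1.2500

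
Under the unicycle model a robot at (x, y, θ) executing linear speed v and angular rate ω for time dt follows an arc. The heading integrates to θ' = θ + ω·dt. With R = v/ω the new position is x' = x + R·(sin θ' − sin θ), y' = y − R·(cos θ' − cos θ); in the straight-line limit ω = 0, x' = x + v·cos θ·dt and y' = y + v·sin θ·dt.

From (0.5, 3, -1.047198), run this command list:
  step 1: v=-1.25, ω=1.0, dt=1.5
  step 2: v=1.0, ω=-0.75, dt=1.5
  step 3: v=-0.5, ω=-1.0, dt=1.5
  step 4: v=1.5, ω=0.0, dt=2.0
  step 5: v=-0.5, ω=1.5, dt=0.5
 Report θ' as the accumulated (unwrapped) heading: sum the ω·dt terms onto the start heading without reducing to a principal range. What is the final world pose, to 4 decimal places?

step 1: θ'=0.4528 (R=-1.2500) → pose (-1.1294, 3.4990, 0.4528)
step 2: θ'=-0.6722 (R=-1.3333) → pose (0.2842, 3.3433, -0.6722)
step 3: θ'=-2.1722 (R=0.5000) → pose (0.1833, 4.0175, -2.1722)
step 4: θ'=-2.1722 (straight) → pose (-1.5141, 1.5438, -2.1722)
step 5: θ'=-1.4222 (R=-0.3333) → pose (-1.4593, 1.7818, -1.4222)

(-1.4593, 1.7818, -1.4222)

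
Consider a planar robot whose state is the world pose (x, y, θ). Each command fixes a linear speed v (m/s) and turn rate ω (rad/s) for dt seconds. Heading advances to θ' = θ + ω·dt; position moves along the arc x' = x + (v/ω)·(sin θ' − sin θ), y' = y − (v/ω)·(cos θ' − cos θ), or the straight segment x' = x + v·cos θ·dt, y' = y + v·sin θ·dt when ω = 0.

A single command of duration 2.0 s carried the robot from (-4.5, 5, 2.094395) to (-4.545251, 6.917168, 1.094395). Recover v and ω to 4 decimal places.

Δθ = 1.094395 − 2.094395 = -1.000000
ω = Δθ/dt = -1.000000/2.0 = -0.5000
R = −Δy/(cos θ' − cos θ) = -2.0000
v = R·ω = -2.0000·-0.5000 = 1.0000

v = 1.0000, ω = -0.5000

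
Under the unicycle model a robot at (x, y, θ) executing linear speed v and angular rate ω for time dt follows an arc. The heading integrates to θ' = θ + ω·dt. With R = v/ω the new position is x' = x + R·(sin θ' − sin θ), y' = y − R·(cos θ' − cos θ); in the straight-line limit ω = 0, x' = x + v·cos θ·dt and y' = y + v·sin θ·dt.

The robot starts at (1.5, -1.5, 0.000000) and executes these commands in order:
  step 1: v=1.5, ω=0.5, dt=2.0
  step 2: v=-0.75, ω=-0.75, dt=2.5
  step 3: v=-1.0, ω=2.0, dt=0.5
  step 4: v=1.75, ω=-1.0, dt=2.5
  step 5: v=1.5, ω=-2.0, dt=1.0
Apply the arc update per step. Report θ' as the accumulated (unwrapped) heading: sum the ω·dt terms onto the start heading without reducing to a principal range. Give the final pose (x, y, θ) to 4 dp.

step 1: θ'=1.0000 (R=3.0000) → pose (4.0244, -0.1209, 1.0000)
step 2: θ'=-0.8750 (R=1.0000) → pose (2.4154, -0.2216, -0.8750)
step 3: θ'=0.1250 (R=-0.5000) → pose (1.9693, -0.0460, 0.1250)
step 4: θ'=-2.3750 (R=-1.7500) → pose (3.4014, -3.0428, -2.3750)
step 5: θ'=-4.3750 (R=-0.7500) → pose (2.1734, -2.7509, -4.3750)

(2.1734, -2.7509, -4.3750)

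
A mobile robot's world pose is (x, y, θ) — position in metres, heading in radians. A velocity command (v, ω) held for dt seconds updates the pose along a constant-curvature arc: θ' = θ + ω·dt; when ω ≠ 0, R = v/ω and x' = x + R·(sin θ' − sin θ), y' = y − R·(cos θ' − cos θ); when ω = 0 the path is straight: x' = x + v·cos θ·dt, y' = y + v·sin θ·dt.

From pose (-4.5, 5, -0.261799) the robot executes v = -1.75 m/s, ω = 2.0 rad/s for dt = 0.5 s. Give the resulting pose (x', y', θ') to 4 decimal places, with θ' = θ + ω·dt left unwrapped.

θ' = -0.2618 + 2.0·0.5 = 0.7382
R = v/ω = -1.75/2.0 = -0.8750
x' = -4.5 + -0.8750·(sin 0.7382 − sin -0.2618) = -5.3153
y' = 5 − -0.8750·(cos 0.7382 − cos -0.2618) = 4.8020

(-5.3153, 4.8020, 0.7382)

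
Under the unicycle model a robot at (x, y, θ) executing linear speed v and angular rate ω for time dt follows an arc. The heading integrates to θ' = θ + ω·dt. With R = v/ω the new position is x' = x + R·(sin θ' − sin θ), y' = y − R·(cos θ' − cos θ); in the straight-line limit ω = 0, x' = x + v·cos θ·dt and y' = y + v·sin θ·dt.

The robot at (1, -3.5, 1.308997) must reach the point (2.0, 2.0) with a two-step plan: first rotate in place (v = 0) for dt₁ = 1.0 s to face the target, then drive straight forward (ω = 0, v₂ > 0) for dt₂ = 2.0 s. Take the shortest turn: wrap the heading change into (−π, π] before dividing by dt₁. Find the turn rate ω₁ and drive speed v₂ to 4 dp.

ω₁ = 0.0819, v₂ = 2.7951

heading to target = atan2(2−-3.5, 2−1) = 1.3909
Δθ = wrap(1.3909 − 1.3090) = 0.0819; ω₁ = Δθ/dt₁ = 0.0819
distance = √((2−1)² + (2−-3.5)²) = 5.5902; v₂ = distance/dt₂ = 2.7951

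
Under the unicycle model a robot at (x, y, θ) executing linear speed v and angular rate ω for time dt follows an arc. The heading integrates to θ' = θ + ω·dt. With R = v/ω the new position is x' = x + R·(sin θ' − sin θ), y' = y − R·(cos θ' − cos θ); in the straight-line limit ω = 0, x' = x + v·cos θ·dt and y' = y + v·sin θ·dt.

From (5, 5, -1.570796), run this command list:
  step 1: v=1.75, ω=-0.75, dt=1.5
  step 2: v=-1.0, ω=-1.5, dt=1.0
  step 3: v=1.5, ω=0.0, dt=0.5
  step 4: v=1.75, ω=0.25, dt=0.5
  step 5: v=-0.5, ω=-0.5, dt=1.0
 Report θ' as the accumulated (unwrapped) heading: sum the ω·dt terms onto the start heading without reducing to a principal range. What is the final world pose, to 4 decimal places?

step 1: θ'=-2.6958 (R=-2.3333) → pose (3.6727, 2.8947, -2.6958)
step 2: θ'=-4.1958 (R=0.6667) → pose (4.5399, 2.6225, -4.1958)
step 3: θ'=-4.1958 (straight) → pose (4.1694, 3.2746, -4.1958)
step 4: θ'=-4.0708 (R=7.0000) → pose (3.6909, 4.0065, -4.0708)
step 5: θ'=-4.5708 (R=1.0000) → pose (3.8797, 3.5491, -4.5708)

(3.8797, 3.5491, -4.5708)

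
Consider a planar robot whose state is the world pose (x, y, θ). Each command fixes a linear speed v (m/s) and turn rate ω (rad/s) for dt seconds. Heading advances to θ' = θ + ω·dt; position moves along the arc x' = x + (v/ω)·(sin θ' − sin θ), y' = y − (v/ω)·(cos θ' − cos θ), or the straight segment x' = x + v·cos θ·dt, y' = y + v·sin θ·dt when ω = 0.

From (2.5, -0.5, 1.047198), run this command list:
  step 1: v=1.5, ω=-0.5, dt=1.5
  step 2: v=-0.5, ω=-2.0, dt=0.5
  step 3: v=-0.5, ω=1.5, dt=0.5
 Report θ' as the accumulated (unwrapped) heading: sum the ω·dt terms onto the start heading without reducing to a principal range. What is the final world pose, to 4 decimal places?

step 1: θ'=0.2972 (R=-3.0000) → pose (4.2196, 0.8685, 0.2972)
step 2: θ'=-0.7028 (R=0.2500) → pose (3.9848, 0.9168, -0.7028)
step 3: θ'=0.0472 (R=-0.3333) → pose (3.7536, 0.9954, 0.0472)

(3.7536, 0.9954, 0.0472)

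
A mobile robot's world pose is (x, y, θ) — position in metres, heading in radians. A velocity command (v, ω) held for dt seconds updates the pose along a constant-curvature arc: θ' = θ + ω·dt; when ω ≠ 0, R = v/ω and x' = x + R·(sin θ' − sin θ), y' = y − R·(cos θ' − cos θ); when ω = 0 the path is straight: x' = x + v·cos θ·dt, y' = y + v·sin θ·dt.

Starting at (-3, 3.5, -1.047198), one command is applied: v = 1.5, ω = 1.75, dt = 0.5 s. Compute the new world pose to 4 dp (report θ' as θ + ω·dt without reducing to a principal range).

θ' = -1.0472 + 1.75·0.5 = -0.1722
R = v/ω = 1.5/1.75 = 0.8571
x' = -3 + 0.8571·(sin -0.1722 − sin -1.0472) = -2.4046
y' = 3.5 − 0.8571·(cos -0.1722 − cos -1.0472) = 3.0841

(-2.4046, 3.0841, -0.1722)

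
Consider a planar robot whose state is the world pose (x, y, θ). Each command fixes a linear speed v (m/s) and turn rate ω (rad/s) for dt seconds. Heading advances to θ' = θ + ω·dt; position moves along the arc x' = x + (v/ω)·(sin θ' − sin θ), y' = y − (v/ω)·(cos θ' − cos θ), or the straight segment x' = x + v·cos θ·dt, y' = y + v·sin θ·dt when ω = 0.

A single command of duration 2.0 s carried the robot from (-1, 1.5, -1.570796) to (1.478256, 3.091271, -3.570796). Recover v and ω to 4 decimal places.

Δθ = -3.570796 − -1.570796 = -2.000000
ω = Δθ/dt = -2.000000/2.0 = -1.0000
R = Δx/(sin θ' − sin θ) = 1.7500
v = R·ω = 1.7500·-1.0000 = -1.7500

v = -1.7500, ω = -1.0000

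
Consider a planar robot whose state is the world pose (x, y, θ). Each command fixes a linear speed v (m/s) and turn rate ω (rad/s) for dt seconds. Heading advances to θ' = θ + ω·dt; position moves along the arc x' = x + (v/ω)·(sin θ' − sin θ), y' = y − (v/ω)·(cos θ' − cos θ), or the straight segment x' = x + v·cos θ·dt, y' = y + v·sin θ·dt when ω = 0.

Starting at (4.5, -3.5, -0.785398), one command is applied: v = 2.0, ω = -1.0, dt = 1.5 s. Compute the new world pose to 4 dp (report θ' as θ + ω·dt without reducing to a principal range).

(4.5965, -6.2248, -2.2854)

θ' = -0.7854 + -1.0·1.5 = -2.2854
R = v/ω = 2.0/-1.0 = -2.0000
x' = 4.5 + -2.0000·(sin -2.2854 − sin -0.7854) = 4.5965
y' = -3.5 − -2.0000·(cos -2.2854 − cos -0.7854) = -6.2248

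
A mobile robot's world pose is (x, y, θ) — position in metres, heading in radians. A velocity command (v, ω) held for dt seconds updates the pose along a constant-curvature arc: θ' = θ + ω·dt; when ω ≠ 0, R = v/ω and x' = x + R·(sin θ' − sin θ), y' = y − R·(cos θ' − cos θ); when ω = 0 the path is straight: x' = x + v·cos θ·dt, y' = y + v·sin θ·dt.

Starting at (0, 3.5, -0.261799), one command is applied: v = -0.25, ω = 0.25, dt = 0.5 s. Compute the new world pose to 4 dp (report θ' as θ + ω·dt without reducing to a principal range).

(-0.1224, 3.5247, -0.1368)

θ' = -0.2618 + 0.25·0.5 = -0.1368
R = v/ω = -0.25/0.25 = -1.0000
x' = 0 + -1.0000·(sin -0.1368 − sin -0.2618) = -0.1224
y' = 3.5 − -1.0000·(cos -0.1368 − cos -0.2618) = 3.5247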